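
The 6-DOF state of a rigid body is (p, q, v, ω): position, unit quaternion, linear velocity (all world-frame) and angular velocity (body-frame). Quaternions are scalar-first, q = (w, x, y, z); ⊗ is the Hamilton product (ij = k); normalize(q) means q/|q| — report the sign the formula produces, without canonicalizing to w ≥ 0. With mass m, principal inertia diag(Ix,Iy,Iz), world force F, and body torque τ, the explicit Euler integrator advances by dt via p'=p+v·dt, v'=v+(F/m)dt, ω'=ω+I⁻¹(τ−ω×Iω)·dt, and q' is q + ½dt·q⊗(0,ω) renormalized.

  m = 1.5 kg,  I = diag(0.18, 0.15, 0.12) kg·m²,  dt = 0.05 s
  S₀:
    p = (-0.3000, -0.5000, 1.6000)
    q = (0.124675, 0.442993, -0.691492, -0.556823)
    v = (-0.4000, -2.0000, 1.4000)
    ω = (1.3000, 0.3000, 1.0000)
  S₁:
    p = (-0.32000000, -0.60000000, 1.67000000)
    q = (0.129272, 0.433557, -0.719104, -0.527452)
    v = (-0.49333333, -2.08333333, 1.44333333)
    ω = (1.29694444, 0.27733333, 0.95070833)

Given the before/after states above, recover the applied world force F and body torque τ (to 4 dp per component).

v₁ − v₀ = (-0.09333333, -0.08333333, 0.04333333)
F = m·Δv/dt = (-2.8000, -2.5000, 1.3000)
ω₁ − ω₀ = (-0.00305556, -0.02266667, -0.04929167)
ω₀×(Iω₀) = (-0.0090, 0.0780, -0.0117)
I·α + gyro = (-0.0200, 0.0100, -0.1300)

F = (-2.8000, -2.5000, 1.3000)
τ = (-0.0200, 0.0100, -0.1300)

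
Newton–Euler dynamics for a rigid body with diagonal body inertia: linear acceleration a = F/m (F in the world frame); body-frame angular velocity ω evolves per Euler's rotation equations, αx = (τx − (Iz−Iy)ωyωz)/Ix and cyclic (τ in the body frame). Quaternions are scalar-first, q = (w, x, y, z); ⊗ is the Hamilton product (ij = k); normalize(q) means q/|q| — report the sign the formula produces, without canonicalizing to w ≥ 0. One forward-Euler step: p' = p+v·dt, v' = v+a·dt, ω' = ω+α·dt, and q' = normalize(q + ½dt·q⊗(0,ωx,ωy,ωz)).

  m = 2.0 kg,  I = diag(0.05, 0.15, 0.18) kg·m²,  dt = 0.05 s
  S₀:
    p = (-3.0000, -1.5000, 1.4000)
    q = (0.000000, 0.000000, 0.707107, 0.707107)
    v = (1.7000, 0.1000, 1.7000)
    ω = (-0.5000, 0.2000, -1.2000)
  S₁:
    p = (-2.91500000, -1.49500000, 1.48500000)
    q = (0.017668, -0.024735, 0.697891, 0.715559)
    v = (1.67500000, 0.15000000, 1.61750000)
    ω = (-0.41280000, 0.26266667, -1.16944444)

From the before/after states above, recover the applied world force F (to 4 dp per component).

velocity change Δv = (-0.02500000, 0.05000000, -0.08250000)
F = m·Δv/dt = (-1.0000, 2.0000, -3.3000)

F = (-1.0000, 2.0000, -3.3000)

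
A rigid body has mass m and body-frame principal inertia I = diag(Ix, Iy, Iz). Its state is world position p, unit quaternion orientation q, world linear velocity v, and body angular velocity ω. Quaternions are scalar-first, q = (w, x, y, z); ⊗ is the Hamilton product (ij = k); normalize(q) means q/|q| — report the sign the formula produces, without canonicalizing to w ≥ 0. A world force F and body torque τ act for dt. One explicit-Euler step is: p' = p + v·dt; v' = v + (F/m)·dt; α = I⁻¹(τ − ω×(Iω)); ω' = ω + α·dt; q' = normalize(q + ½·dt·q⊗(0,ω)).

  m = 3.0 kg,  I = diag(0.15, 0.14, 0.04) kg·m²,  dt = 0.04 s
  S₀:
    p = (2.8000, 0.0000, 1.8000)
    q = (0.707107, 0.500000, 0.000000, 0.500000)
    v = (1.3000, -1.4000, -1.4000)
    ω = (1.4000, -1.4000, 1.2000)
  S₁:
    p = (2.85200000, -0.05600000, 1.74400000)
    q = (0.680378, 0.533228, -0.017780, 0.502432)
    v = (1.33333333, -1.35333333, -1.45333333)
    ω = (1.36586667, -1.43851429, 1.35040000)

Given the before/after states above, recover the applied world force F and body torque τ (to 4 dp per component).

rate change Δω = (-0.03413333, -0.03851429, 0.15040000)
precession coupling = (0.1680, 0.1848, 0.0196)
I·α + gyro = (0.0400, 0.0500, 0.1700)
Δv = v₁−v₀ = (0.03333333, 0.04666667, -0.05333333)
F = m·Δv/dt = (2.5000, 3.5000, -4.0000)

F = (2.5000, 3.5000, -4.0000)
τ = (0.0400, 0.0500, 0.1700)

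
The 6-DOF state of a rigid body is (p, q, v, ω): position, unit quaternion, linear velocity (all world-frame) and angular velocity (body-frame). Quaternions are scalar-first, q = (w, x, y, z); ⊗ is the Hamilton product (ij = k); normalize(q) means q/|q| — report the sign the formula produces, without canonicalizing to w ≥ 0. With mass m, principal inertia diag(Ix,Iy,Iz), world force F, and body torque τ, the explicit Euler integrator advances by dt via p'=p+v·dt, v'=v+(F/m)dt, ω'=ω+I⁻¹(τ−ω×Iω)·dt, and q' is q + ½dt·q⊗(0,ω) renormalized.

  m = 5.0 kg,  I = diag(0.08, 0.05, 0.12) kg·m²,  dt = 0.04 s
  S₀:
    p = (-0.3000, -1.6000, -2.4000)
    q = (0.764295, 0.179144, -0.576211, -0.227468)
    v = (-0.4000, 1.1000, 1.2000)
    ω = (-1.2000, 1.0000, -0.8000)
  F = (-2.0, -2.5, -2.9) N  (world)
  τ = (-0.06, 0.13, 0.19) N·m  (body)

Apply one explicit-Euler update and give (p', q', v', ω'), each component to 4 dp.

p' = (-0.3160, -1.5560, -2.3520)
q' = (0.7760, 0.1745, -0.5523, -0.2498)
v' = (-0.4160, 1.0800, 1.1768)
ω' = (-1.2020, 1.1347, -0.7487)

p' = p + v·dt = (-0.3160, -1.5560, -2.3520)
v' = v + a·dt = (-0.4160, 1.0800, 1.1768)
ω×(Iω) gyroscopic = (-0.0560, -0.0384, 0.0360)
(τ − ω×Iω)/I = (-0.0500, 3.3680, 1.2833)
new body rate ω' = (-1.2020, 1.1347, -0.7487)
2q̇ = q⊗(0,ω) = (0.6092094, -0.2287172, 1.1805718, -1.1237452)
updated quaternion q' = (0.7760, 0.1745, -0.5523, -0.2498)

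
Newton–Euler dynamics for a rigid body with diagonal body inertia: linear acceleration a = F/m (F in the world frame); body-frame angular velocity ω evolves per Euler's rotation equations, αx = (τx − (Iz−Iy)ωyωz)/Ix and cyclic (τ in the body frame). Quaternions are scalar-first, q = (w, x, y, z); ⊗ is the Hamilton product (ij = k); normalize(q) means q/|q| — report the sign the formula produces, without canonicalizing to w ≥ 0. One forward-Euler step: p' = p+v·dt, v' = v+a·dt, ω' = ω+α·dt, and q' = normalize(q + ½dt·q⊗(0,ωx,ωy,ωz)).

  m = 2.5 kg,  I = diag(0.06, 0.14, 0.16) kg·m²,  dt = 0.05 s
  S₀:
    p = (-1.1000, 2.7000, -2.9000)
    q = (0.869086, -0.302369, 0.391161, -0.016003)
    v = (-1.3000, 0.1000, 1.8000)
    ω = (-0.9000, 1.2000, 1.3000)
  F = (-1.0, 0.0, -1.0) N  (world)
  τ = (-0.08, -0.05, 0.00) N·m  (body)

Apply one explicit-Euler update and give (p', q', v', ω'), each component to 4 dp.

linear accel F/m = (-0.4000, 0.0000, -0.4000)
p' = p + v·dt = (-1.1650, 2.7050, -2.8100)
v + (F/m)dt = (-1.3200, 0.1000, 1.7800)
gyro term ω×Iω = (0.0312, 0.1170, -0.0864)
(τ − ω×Iω)/I = (-1.8533, -1.1929, 0.5400)
ω + α·dt = (-0.9927, 1.1404, 1.3270)
Hamilton product q⊗(0,ω) = (-0.7207214, -0.2544645, 1.4503856, 1.1190139)
q' = normalize(q + ½dt·q⊗(0,ω)) = (0.8500, -0.3084, 0.4269, 0.0120)

p' = (-1.1650, 2.7050, -2.8100)
q' = (0.8500, -0.3084, 0.4269, 0.0120)
v' = (-1.3200, 0.1000, 1.7800)
ω' = (-0.9927, 1.1404, 1.3270)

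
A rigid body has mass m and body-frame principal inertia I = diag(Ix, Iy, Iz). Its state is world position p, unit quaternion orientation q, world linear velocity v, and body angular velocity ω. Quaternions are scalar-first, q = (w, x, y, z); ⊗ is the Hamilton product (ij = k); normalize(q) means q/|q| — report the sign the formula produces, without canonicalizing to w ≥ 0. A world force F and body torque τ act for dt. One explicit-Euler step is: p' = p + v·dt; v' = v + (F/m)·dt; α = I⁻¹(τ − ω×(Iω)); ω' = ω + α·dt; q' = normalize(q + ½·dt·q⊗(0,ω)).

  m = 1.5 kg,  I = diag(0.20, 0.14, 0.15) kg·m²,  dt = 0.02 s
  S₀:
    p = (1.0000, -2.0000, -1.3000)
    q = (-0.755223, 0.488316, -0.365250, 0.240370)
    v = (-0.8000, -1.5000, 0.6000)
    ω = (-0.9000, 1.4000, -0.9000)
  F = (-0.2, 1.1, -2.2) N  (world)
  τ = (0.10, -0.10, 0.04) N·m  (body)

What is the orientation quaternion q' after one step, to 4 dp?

q' = (-0.7434, 0.4949, -0.3735, 0.2507)

q⊗(0,ω) = (1.1671674, 0.6719077, -0.8341608, 1.0346181)
q' = normalize(q + ½dt·q⊗(0,ω)) = (-0.7434, 0.4949, -0.3735, 0.2507)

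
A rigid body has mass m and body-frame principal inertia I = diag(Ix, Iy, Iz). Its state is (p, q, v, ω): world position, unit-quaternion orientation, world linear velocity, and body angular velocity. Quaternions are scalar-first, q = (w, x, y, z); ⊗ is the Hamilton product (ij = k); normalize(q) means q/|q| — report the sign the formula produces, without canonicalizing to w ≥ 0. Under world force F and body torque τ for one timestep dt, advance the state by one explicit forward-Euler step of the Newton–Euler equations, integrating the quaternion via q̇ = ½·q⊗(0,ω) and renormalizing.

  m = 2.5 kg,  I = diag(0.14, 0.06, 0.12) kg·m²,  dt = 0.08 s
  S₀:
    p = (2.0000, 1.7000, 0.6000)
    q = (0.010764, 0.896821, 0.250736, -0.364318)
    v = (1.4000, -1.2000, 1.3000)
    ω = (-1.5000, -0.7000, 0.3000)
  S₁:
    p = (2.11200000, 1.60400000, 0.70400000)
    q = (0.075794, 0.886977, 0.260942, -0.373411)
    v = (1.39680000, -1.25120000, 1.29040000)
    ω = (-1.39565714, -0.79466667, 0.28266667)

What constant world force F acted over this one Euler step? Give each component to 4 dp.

F = (-0.1000, -1.6000, -0.3000)

Δv = v₁−v₀ = (-0.00320000, -0.05120000, -0.00960000)
F = m·Δv/dt = (-0.1000, -1.6000, -0.3000)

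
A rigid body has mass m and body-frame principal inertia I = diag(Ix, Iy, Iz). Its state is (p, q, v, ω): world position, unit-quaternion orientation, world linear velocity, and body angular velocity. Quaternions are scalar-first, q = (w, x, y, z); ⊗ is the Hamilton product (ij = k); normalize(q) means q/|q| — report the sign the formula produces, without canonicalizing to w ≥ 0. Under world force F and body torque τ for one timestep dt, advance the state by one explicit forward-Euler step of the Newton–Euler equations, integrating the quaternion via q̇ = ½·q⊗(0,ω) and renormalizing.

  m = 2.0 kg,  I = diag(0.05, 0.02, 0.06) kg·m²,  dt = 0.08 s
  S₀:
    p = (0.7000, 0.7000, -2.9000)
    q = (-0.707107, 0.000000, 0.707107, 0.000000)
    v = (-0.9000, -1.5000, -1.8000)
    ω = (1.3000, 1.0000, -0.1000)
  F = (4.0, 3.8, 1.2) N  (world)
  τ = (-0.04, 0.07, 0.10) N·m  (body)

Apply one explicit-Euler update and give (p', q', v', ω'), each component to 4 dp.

angular accel α = (-0.7200, 3.4350, 2.3167)
new body rate ω' = (1.2424, 1.2748, 0.0853)
q⊗(0,ω) = (-0.7071070, -0.9899498, -0.7071070, -0.8485284)
q' = normalize(q + ½dt·q⊗(0,ω)) = (-0.7338, -0.0395, 0.6774, -0.0339)
p' = p + v·dt = (0.6280, 0.5800, -3.0440)
new velocity v' = (-0.7400, -1.3480, -1.7520)

p' = (0.6280, 0.5800, -3.0440)
q' = (-0.7338, -0.0395, 0.6774, -0.0339)
v' = (-0.7400, -1.3480, -1.7520)
ω' = (1.2424, 1.2748, 0.0853)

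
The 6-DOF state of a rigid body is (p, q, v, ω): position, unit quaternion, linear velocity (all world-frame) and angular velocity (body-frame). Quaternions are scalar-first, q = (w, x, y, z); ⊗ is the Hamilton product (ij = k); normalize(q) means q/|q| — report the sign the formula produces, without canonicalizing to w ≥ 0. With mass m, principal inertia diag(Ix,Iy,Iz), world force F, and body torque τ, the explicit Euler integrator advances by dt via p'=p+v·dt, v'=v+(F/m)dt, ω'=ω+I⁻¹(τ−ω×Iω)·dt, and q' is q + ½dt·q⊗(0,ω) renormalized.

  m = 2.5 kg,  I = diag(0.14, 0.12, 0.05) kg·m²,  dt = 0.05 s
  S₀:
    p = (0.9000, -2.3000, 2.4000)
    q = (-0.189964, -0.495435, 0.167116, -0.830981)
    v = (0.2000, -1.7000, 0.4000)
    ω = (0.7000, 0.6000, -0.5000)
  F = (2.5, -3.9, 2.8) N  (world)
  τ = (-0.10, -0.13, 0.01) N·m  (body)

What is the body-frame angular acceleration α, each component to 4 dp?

precession coupling ω×(Iω) = (0.0210, -0.0315, -0.0084)
α = I⁻¹(τ − ω×Iω) = (-0.8643, -0.8208, 0.3680)

α = (-0.8643, -0.8208, 0.3680)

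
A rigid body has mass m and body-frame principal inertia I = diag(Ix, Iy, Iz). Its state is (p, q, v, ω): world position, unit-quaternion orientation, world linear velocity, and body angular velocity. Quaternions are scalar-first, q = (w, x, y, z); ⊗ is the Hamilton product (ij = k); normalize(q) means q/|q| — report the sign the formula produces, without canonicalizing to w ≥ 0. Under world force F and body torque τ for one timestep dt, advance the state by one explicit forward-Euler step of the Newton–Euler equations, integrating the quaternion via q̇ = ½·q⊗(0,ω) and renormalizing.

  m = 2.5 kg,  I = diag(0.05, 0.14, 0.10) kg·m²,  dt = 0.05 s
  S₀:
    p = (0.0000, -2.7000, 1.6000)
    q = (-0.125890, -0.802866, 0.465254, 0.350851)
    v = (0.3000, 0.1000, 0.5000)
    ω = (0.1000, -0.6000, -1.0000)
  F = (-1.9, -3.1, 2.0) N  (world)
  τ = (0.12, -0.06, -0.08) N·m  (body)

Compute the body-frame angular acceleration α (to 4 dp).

ω×(Iω) gyroscopic = (-0.0240, 0.0050, -0.0054)
(τ − ω×Iω)/I = (2.8800, -0.4643, -0.7460)

α = (2.8800, -0.4643, -0.7460)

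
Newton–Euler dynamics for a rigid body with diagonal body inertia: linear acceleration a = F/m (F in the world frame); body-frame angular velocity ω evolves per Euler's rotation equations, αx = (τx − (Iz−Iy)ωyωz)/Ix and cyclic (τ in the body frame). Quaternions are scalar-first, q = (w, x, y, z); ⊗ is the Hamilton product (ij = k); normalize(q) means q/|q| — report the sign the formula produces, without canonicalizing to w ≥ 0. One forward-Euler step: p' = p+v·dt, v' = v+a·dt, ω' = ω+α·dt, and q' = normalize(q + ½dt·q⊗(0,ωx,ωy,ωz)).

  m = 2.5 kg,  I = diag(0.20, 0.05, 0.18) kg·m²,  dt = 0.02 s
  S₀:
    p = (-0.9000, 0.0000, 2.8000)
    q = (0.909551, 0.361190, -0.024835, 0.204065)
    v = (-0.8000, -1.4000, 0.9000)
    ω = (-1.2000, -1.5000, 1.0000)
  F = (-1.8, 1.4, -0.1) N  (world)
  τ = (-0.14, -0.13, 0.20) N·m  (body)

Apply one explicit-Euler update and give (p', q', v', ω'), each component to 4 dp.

p' = p + v·dt = (-0.9160, -0.0280, 2.8180)
v + (F/m)dt = (-0.8144, -1.3888, 0.8992)
ω×(Iω) gyroscopic = (-0.1950, -0.0240, -0.2700)
(τ − ω×Iω)/I = (0.2750, -2.1200, 2.6111)
ω + α·dt = (-1.1945, -1.5424, 1.0522)
q⊗(0,ω) = (0.1921105, -0.8101987, -1.9703945, 0.3379640)
updated quaternion q' = (0.9113, 0.3530, -0.0445, 0.2074)

p' = (-0.9160, -0.0280, 2.8180)
q' = (0.9113, 0.3530, -0.0445, 0.2074)
v' = (-0.8144, -1.3888, 0.8992)
ω' = (-1.1945, -1.5424, 1.0522)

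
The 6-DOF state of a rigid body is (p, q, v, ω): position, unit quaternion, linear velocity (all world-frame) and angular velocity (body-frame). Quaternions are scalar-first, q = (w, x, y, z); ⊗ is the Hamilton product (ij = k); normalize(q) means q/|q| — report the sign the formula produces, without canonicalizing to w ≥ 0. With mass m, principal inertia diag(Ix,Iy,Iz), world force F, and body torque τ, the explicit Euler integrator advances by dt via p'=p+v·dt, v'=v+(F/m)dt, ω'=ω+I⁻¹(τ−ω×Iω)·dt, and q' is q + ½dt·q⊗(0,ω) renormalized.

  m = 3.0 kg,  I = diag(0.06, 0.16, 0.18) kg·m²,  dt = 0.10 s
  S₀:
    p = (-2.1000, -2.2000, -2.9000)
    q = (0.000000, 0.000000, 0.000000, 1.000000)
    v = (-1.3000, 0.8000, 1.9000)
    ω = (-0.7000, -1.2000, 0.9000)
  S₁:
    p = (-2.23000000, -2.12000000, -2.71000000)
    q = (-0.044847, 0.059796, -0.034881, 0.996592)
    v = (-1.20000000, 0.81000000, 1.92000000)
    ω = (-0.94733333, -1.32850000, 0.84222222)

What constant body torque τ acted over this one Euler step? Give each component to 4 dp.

rate change Δω = (-0.24733333, -0.12850000, -0.05777778)
ω₀×(Iω₀) = (-0.0216, 0.0756, 0.0840)
applied torque τ = (-0.1700, -0.1300, -0.0200)

τ = (-0.1700, -0.1300, -0.0200)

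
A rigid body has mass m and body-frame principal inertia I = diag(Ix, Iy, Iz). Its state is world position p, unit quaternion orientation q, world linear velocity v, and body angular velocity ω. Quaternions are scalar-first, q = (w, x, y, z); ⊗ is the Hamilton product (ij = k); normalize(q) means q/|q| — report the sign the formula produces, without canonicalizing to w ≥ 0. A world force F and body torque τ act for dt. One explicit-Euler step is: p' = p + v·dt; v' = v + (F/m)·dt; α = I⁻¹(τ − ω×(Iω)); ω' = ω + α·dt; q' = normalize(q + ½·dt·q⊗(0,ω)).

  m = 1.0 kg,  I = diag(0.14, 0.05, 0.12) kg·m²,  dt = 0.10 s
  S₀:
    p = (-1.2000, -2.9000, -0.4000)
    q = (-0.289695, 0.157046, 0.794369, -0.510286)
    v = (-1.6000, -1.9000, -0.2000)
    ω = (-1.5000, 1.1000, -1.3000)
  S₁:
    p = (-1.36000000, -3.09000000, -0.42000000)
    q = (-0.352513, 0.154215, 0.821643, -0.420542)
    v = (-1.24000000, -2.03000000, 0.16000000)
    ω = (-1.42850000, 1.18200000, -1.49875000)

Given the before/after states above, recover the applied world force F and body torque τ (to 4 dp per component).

F = (3.6000, -1.3000, 3.6000)
τ = (0.0000, 0.0800, -0.0900)

Δω = ω₁−ω₀ = (0.07150000, 0.08200000, -0.19875000)
τ = I·(Δω/dt) + ω₀×(Iω₀) = (0.0000, 0.0800, -0.0900)
v₁ − v₀ = (0.36000000, -0.13000000, 0.36000000)
applied force F = (3.6000, -1.3000, 3.6000)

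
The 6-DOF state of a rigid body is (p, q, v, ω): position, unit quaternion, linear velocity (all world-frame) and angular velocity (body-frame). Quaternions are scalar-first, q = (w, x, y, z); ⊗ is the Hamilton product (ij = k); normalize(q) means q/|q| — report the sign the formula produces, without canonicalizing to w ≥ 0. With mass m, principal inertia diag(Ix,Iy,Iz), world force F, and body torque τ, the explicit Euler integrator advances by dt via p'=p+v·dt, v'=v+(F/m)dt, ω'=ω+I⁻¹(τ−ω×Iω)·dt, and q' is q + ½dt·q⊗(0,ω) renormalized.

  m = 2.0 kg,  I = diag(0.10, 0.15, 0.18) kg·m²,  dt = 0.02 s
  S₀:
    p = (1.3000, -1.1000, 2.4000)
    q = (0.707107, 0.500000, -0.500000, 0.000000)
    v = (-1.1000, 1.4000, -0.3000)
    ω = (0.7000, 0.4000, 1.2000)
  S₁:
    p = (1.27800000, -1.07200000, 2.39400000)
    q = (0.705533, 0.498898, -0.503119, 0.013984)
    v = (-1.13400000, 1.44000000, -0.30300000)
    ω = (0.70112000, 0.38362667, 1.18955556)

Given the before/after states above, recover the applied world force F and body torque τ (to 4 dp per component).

Δv = v₁−v₀ = (-0.03400000, 0.04000000, -0.00300000)
F = m·Δv/dt = (-3.4000, 4.0000, -0.3000)
ω₁ − ω₀ = (0.00112000, -0.01637333, -0.01044444)
applied torque τ = (0.0200, -0.1900, -0.0800)

F = (-3.4000, 4.0000, -0.3000)
τ = (0.0200, -0.1900, -0.0800)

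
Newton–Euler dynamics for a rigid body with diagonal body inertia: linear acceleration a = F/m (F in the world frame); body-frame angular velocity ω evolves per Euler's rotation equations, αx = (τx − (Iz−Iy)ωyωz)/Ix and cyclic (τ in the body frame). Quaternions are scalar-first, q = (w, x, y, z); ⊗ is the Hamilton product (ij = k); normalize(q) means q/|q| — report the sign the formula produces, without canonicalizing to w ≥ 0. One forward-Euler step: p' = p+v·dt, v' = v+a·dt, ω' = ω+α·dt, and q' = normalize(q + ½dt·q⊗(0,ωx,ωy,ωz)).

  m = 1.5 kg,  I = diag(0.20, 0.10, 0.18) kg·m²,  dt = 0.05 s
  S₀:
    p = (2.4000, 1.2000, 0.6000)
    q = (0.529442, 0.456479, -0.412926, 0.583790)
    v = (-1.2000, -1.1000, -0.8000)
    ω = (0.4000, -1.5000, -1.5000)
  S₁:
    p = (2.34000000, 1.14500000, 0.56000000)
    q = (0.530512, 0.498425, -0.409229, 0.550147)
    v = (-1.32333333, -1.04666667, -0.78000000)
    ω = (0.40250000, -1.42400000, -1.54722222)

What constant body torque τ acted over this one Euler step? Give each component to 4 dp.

Δω = ω₁−ω₀ = (0.00250000, 0.07600000, -0.04722222)
precession coupling = (0.1800, -0.0120, 0.0600)
I·α + gyro = (0.1900, 0.1400, -0.1100)

τ = (0.1900, 0.1400, -0.1100)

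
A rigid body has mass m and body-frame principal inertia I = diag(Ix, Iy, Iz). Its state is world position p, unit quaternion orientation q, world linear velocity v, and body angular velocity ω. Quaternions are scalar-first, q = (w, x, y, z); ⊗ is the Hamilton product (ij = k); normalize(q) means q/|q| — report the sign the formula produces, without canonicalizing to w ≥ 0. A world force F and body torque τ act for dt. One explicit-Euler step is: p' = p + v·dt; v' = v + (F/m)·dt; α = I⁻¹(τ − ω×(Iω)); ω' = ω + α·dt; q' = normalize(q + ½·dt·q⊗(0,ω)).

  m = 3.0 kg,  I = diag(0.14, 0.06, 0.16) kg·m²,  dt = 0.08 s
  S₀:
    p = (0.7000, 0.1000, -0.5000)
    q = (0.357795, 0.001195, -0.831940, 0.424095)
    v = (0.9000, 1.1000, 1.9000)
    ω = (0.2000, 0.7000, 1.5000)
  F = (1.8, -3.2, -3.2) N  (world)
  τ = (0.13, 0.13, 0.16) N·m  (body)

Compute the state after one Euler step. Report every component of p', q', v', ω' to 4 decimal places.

p' = (0.7720, 0.1880, -0.3480)
q' = (0.3548, -0.0576, -0.8168, 0.4512)
v' = (0.9480, 1.0147, 1.8147)
ω' = (0.2143, 0.8813, 1.5856)

gyro term ω×Iω = (0.1050, -0.0060, -0.0112)
(τ − ω×Iω)/I = (0.1786, 2.2667, 1.0700)
ω' = ω + α·dt = (0.2143, 0.8813, 1.5856)
q⊗(0,ω) = (-0.0540235, -1.4732175, 0.3334830, 0.7039170)
q' = normalize(q + ½dt·q⊗(0,ω)) = (0.3548, -0.0576, -0.8168, 0.4512)
a = F/m = (0.6000, -1.0667, -1.0667)
new position p' = (0.7720, 0.1880, -0.3480)
v' = v + a·dt = (0.9480, 1.0147, 1.8147)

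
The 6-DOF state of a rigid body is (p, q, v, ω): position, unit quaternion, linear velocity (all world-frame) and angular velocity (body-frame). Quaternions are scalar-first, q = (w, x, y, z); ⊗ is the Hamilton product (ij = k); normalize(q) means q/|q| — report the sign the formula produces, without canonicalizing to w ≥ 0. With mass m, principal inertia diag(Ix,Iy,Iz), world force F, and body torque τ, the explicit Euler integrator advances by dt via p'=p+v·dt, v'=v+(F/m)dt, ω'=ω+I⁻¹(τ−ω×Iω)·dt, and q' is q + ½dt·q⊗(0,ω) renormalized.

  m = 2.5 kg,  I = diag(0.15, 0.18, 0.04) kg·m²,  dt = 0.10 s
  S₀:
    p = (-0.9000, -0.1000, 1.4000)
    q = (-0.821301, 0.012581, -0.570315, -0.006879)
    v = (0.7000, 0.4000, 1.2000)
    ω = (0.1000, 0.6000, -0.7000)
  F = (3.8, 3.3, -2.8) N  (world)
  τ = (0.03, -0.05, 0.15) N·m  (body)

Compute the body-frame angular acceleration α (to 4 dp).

α = (-0.1920, -0.2350, 3.7050)

precession coupling ω×(Iω) = (0.0588, -0.0077, 0.0018)
α = I⁻¹(τ − ω×Iω) = (-0.1920, -0.2350, 3.7050)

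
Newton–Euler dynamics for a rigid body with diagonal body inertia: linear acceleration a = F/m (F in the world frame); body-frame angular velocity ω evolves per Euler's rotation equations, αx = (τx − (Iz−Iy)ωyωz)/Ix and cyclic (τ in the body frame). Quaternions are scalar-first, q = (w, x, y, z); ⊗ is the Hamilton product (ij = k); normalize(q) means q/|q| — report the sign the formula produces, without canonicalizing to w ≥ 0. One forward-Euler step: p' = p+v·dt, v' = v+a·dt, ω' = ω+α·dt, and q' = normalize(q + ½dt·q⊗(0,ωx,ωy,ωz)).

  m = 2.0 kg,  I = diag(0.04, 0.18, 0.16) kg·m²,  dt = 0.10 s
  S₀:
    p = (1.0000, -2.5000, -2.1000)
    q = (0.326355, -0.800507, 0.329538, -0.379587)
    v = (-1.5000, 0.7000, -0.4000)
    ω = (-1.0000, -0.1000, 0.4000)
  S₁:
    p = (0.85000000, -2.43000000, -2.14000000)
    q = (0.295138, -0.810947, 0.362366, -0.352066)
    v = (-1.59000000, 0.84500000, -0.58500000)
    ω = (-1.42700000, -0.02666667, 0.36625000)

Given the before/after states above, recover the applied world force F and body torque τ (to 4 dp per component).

F = (-1.8000, 2.9000, -3.7000)
τ = (-0.1700, 0.1800, -0.0400)

ω₁ − ω₀ = (-0.42700000, 0.07333333, -0.03375000)
gyro term ω₀×Iω₀ = (0.0008, 0.0480, 0.0140)
applied torque τ = (-0.1700, 0.1800, -0.0400)
velocity change Δv = (-0.09000000, 0.14500000, -0.18500000)
applied force F = (-1.8000, 2.9000, -3.7000)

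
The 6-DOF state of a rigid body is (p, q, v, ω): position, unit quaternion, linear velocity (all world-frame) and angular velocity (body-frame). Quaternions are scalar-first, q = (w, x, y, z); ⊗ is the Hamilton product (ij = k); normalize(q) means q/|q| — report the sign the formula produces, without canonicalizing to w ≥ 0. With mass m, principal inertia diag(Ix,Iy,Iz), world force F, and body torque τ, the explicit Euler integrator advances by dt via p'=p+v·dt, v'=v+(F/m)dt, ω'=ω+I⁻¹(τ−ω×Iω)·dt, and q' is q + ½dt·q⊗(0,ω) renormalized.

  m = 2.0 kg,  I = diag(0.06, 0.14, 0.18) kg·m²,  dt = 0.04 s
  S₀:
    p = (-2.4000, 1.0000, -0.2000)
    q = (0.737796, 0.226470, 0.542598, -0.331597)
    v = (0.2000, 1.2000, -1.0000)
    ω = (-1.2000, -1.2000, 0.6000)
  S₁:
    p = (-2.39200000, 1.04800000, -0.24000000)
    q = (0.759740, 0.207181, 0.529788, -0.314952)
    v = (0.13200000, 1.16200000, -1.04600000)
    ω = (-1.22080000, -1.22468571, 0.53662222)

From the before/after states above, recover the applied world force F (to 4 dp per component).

v₁ − v₀ = (-0.06800000, -0.03800000, -0.04600000)
F = m·Δv/dt = (-3.4000, -1.9000, -2.3000)

F = (-3.4000, -1.9000, -2.3000)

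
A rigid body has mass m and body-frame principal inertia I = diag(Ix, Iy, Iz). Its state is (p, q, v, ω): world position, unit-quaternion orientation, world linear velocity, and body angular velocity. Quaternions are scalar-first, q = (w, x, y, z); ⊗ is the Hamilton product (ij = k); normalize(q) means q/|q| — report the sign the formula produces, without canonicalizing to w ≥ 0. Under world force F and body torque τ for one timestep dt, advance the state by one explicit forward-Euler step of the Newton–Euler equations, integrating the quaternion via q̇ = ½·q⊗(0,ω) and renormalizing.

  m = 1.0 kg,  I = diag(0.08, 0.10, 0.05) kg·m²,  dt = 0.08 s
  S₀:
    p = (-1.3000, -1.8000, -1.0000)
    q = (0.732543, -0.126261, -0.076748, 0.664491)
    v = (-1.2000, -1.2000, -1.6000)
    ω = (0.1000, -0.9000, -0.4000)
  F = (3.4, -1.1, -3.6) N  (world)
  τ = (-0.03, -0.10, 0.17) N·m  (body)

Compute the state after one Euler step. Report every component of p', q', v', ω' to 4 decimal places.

precession coupling ω×(Iω) = (-0.0180, -0.0012, -0.0018)
α = I⁻¹(τ − ω×Iω) = (-0.1500, -0.9880, 3.4360)
ω' = ω + α·dt = (0.0880, -0.9790, -0.1251)
2q̇ = q⊗(0,ω) = (0.2093493, 0.7019954, -0.6433440, -0.1717075)
q + ½dt·q⊗(0,ω), renormalized = (0.7403, -0.0981, -0.1024, 0.6571)
p' = p + v·dt = (-1.3960, -1.8960, -1.1280)
v + (F/m)dt = (-0.9280, -1.2880, -1.8880)

p' = (-1.3960, -1.8960, -1.1280)
q' = (0.7403, -0.0981, -0.1024, 0.6571)
v' = (-0.9280, -1.2880, -1.8880)
ω' = (0.0880, -0.9790, -0.1251)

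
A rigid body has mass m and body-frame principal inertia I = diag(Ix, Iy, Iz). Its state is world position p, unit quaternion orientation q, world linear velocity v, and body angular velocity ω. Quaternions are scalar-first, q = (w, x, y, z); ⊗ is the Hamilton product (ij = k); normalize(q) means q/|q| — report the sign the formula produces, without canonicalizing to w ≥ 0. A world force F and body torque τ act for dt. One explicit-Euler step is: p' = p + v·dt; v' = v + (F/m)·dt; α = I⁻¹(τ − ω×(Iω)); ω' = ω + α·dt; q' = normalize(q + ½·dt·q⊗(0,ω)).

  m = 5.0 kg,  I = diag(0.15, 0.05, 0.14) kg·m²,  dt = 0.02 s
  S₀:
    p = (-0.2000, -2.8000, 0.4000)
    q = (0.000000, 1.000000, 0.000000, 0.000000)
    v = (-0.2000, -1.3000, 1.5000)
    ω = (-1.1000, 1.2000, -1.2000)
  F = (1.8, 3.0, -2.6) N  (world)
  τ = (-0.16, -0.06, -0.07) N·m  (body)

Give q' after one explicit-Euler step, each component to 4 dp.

q' = (0.0110, 0.9998, 0.0120, 0.0120)

Hamilton product q⊗(0,ω) = (1.1000000, 0.0000000, 1.2000000, 1.2000000)
q' = normalize(q + ½dt·q⊗(0,ω)) = (0.0110, 0.9998, 0.0120, 0.0120)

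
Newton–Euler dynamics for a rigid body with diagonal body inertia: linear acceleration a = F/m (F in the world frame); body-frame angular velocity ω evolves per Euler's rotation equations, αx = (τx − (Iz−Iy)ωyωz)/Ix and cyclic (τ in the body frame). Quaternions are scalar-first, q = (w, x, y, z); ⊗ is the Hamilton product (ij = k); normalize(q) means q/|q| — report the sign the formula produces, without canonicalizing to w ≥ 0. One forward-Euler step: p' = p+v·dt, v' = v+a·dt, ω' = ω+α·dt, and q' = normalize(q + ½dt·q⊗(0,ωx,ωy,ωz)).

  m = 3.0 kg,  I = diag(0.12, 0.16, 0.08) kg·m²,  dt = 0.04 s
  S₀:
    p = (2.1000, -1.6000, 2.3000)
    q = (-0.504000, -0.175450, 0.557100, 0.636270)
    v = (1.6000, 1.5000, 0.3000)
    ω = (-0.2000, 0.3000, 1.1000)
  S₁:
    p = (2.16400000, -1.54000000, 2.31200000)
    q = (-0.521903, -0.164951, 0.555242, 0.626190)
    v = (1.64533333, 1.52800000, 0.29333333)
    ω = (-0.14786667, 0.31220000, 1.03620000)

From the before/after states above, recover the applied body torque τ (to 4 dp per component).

τ = (0.1300, 0.0400, -0.1300)

Δω = ω₁−ω₀ = (0.05213333, 0.01220000, -0.06380000)
ω₀×(Iω₀) = (-0.0264, -0.0088, -0.0024)
I·α + gyro = (0.1300, 0.0400, -0.1300)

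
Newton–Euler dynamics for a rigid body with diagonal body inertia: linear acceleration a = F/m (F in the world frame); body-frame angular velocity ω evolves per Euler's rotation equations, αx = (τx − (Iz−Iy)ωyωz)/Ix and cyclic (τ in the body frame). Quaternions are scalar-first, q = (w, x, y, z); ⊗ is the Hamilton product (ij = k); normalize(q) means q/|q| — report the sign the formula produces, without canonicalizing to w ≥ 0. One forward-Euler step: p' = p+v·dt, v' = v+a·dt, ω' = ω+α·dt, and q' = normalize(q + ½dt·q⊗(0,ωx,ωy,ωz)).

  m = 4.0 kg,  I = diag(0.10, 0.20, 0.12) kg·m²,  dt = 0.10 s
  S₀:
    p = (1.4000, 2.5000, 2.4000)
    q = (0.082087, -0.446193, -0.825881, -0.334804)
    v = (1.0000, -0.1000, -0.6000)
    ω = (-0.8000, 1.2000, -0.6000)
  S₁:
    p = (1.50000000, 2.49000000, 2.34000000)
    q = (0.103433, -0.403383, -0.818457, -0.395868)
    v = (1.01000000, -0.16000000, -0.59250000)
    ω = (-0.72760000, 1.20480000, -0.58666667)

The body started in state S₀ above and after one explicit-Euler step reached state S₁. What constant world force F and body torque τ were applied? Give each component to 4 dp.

velocity change Δv = (0.01000000, -0.06000000, 0.00750000)
m·(v₁−v₀)/dt = (0.4000, -2.4000, 0.3000)
Δω = ω₁−ω₀ = (0.07240000, 0.00480000, 0.01333333)
gyro term ω₀×Iω₀ = (0.0576, -0.0096, -0.0960)
applied torque τ = (0.1300, 0.0000, -0.0800)

F = (0.4000, -2.4000, 0.3000)
τ = (0.1300, 0.0000, -0.0800)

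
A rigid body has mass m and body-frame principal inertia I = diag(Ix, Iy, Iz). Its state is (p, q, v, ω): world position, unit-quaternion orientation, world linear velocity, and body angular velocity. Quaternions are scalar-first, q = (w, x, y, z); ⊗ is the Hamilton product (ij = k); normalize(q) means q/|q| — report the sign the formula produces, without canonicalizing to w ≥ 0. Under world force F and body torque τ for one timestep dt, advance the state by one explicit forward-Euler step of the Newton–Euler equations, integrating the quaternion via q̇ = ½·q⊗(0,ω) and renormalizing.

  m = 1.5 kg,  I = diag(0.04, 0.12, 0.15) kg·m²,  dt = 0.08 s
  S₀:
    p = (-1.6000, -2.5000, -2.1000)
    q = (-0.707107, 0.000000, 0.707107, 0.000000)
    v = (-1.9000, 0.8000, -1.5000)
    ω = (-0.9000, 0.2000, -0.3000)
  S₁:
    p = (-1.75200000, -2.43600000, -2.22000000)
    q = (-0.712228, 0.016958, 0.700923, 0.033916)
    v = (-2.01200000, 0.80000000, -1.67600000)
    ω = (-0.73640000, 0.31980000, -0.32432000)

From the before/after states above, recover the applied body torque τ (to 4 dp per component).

τ = (0.0800, 0.1500, -0.0600)

rate change Δω = (0.16360000, 0.11980000, -0.02432000)
ω₀×(Iω₀) = (-0.0018, -0.0297, -0.0144)
τ = I·(Δω/dt) + ω₀×(Iω₀) = (0.0800, 0.1500, -0.0600)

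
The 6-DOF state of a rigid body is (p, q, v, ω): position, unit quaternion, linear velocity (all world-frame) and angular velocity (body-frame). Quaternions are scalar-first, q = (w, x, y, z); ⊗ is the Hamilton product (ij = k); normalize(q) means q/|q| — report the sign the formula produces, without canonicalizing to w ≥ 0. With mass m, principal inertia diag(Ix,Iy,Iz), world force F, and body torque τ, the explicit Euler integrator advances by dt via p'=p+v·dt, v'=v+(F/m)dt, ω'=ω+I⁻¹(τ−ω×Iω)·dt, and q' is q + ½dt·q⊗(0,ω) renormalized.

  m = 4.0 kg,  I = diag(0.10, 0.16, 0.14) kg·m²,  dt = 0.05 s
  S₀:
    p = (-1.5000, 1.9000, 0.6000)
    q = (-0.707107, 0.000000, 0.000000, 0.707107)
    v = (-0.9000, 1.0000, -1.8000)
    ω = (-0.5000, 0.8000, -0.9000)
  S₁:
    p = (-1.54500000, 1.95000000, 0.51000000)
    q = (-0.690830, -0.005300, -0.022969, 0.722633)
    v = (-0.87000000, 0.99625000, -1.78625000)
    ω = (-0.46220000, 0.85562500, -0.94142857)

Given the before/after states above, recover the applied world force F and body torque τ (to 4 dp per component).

Δv = v₁−v₀ = (0.03000000, -0.00375000, 0.01375000)
m·(v₁−v₀)/dt = (2.4000, -0.3000, 1.1000)
rate change Δω = (0.03780000, 0.05562500, -0.04142857)
ω₀×(Iω₀) = (0.0144, -0.0180, -0.0240)
τ = I·(Δω/dt) + ω₀×(Iω₀) = (0.0900, 0.1600, -0.1400)

F = (2.4000, -0.3000, 1.1000)
τ = (0.0900, 0.1600, -0.1400)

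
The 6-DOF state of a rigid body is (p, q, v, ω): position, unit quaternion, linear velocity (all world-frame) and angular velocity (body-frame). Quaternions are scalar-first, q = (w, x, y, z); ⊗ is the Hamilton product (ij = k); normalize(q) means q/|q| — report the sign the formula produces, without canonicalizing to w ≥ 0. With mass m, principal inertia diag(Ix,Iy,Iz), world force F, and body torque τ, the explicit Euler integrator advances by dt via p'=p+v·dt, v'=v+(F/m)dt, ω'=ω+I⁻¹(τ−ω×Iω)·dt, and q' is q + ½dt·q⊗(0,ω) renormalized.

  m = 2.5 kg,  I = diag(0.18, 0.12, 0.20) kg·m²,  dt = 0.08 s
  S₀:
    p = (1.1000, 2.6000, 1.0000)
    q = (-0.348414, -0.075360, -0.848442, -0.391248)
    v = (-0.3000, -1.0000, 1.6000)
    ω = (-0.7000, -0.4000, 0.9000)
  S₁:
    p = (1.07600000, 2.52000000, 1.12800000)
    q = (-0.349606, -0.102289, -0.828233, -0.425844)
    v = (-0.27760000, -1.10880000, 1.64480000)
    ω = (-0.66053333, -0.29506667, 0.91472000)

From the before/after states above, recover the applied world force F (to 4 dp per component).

F = (0.7000, -3.4000, 1.4000)

velocity change Δv = (0.02240000, -0.10880000, 0.04480000)
F = m·Δv/dt = (0.7000, -3.4000, 1.4000)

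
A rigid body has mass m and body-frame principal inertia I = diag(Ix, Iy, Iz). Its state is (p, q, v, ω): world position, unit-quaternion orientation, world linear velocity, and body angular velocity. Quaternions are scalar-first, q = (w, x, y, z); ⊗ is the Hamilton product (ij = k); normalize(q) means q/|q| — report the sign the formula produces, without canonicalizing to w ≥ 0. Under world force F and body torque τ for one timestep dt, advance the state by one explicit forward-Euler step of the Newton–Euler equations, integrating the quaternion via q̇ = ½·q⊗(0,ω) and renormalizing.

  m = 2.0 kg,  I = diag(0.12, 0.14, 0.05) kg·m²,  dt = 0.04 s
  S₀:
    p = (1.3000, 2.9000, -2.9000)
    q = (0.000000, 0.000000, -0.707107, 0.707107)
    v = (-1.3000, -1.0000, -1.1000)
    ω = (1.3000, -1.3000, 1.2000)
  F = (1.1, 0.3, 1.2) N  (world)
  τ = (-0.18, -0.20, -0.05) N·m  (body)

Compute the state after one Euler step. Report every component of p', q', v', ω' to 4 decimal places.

p' = (1.2480, 2.8600, -2.9440)
q' = (-0.0353, 0.0014, -0.6881, 0.7248)
v' = (-1.2780, -0.9940, -1.0760)
ω' = (1.1932, -1.3883, 1.1870)

p + v·dt = (1.2480, 2.8600, -2.9440)
new velocity v' = (-1.2780, -0.9940, -1.0760)
angular accel α = (-2.6700, -2.2086, -0.3240)
new body rate ω' = (1.1932, -1.3883, 1.1870)
q⊗(0,ω) = (-1.7677675, 0.0707107, 0.9192391, 0.9192391)
q' = normalize(q + ½dt·q⊗(0,ω)) = (-0.0353, 0.0014, -0.6881, 0.7248)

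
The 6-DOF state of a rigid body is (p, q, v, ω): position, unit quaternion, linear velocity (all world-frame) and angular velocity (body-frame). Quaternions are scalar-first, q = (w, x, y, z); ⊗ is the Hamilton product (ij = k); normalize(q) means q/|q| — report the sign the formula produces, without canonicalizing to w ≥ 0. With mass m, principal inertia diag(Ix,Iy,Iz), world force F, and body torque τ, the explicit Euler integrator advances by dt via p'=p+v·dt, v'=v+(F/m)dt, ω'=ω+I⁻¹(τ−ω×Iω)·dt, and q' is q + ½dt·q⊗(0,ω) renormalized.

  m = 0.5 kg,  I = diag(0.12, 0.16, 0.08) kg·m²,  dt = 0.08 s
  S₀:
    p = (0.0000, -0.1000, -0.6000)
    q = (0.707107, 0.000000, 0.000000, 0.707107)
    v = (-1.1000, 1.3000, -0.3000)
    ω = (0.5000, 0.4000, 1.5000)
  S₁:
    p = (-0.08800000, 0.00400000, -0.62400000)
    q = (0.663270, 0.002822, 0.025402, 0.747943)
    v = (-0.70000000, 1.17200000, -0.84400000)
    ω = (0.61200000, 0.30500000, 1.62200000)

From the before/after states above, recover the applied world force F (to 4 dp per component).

velocity change Δv = (0.40000000, -0.12800000, -0.54400000)
m·(v₁−v₀)/dt = (2.5000, -0.8000, -3.4000)

F = (2.5000, -0.8000, -3.4000)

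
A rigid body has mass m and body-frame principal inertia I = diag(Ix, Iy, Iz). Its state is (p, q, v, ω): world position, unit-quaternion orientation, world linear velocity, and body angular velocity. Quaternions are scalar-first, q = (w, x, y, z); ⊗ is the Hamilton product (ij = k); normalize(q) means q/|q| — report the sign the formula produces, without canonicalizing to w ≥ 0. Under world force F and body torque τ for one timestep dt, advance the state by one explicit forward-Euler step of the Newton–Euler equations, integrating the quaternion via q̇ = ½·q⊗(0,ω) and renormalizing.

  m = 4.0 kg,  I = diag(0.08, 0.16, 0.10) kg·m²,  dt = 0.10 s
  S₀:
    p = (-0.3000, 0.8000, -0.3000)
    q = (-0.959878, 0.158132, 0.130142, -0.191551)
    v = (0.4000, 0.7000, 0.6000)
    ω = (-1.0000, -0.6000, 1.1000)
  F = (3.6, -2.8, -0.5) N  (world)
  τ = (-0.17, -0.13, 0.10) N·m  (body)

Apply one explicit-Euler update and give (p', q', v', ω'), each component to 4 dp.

p' = (-0.2600, 0.8700, -0.2400)
q' = (-0.9345, 0.2069, 0.1593, -0.2418)
v' = (0.4900, 0.6300, 0.5875)
ω' = (-1.2620, -0.6950, 1.1520)

(τ − ω×Iω)/I = (-2.6200, -0.9500, 0.5200)
ω' = ω + α·dt = (-1.2620, -0.6950, 1.1520)
Hamilton product q⊗(0,ω) = (0.4469233, 0.9881036, 0.5935326, -1.0206030)
q' = normalize(q + ½dt·q⊗(0,ω)) = (-0.9345, 0.2069, 0.1593, -0.2418)
p + v·dt = (-0.2600, 0.8700, -0.2400)
new velocity v' = (0.4900, 0.6300, 0.5875)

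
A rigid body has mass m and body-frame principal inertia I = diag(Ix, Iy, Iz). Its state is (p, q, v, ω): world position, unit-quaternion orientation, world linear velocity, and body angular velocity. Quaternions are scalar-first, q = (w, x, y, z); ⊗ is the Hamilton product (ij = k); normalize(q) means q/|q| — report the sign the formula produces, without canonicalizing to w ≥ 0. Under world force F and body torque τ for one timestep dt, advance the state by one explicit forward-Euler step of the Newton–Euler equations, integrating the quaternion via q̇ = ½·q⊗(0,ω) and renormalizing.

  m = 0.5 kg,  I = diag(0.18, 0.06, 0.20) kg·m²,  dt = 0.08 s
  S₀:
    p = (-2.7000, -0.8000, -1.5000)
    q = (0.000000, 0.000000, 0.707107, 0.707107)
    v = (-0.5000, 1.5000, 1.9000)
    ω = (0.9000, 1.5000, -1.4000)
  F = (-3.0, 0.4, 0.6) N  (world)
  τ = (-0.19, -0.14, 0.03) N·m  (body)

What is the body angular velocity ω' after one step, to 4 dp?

precession coupling ω×(Iω) = (-0.2940, 0.0252, -0.1620)
α = I⁻¹(τ − ω×Iω) = (0.5778, -2.7533, 0.9600)
ω' = ω + α·dt = (0.9462, 1.2797, -1.3232)

ω' = (0.9462, 1.2797, -1.3232)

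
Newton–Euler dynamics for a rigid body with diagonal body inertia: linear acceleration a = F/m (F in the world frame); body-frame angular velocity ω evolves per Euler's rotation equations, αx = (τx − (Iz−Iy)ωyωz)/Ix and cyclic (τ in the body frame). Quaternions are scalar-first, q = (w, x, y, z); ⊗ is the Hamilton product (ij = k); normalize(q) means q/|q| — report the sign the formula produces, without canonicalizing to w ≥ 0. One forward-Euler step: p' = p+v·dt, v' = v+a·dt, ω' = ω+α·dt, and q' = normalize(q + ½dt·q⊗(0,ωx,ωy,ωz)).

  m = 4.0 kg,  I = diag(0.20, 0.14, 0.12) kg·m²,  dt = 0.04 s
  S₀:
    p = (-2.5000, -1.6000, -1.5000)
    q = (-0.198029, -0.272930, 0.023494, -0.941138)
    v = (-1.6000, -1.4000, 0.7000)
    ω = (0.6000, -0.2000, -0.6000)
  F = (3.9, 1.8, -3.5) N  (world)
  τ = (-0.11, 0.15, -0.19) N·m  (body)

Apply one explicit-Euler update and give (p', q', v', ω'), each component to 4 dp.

p' = p + v·dt = (-2.5640, -1.6560, -1.4720)
new velocity v' = (-1.5610, -1.3820, 0.6650)
precession coupling ω×(Iω) = (-0.0024, -0.0288, 0.0072)
angular accel α = (-0.5380, 1.2771, -1.6433)
ω' = ω + α·dt = (0.5785, -0.1489, -0.6657)
Hamilton product q⊗(0,ω) = (-0.3962260, -0.3211414, -0.6888350, 0.1593070)
q + ½dt·q⊗(0,ω), renormalized = (-0.2059, -0.2793, 0.0097, -0.9378)

p' = (-2.5640, -1.6560, -1.4720)
q' = (-0.2059, -0.2793, 0.0097, -0.9378)
v' = (-1.5610, -1.3820, 0.6650)
ω' = (0.5785, -0.1489, -0.6657)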